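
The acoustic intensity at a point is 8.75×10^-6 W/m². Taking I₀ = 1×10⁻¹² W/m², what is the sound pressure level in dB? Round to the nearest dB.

I/I₀ = 8.75×10^-6/10⁻¹² = 8.75×10^6, and L = 10·log₁₀(I/I₀).
L = 10·(0.9420 + 6) = 69.42 dB.

69 dB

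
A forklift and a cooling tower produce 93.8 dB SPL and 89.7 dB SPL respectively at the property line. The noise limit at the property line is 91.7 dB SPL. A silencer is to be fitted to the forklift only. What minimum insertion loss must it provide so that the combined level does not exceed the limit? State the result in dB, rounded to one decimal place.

Fixed contribution from the other source: Σ 10^(L/10) = 10^(89.7/10) = 9.333e+08 (89.70 dB SPL).
The limit corresponds to 10^(91.7/10) = 1.479e+09; subtracting the fixed part leaves 5.459e+08 for the forklift, i.e. 87.37 dB SPL.
Required insertion loss = 93.8 − 87.37 = 6.43 dB.

6.4 dB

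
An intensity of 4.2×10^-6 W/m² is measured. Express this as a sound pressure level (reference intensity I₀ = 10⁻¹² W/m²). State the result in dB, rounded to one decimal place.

66.2 dB

Dividing by I₀ shifts the exponent by 12: I/I₀ = 4.2×10^6.
L = 10·(0.6232 + 6) = 66.23 dB.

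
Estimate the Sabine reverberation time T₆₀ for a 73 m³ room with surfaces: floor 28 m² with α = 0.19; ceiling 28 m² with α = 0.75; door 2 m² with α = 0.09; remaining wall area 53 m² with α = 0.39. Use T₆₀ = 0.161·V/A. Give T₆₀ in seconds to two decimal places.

Total absorption A = 28·0.19 + 28·0.75 + 2·0.09 + 53·0.39 = 47.17 m² sabins.
T₆₀ = 0.161 × 73 / 47.17 = 0.249 s.

0.25 s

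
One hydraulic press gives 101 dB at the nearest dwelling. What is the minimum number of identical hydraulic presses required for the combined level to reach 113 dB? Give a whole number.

16

The shortfall is 113 − 101 = 12.0 dB, and N units add 10·log₁₀ N, so need 10·log₁₀ N ≥ 12.0.
N ≥ 10^(12.0/10) = 15.849, so N = 16.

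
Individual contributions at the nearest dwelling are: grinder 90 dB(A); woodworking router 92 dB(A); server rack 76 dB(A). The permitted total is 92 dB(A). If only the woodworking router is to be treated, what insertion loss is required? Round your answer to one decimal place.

4.6 dB

Everything except the woodworking router sums to 10^(90/10) + 10^(76/10) = 1.040e+09 in linear terms, 90.17 dB(A).
To meet 92 dB(A) overall, the treated woodworking router may contribute at most 10^(92/10) − 1.040e+09 = 5.451e+08, i.e. 87.36 dB(A).
So the woodworking router must be reduced from 92 to 87.36 dB(A): IL = 4.64 dB.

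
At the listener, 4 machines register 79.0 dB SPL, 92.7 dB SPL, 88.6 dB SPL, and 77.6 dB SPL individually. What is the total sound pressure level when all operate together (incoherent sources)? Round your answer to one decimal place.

94.4 dB SPL

Incoherent sources combine by intensity addition: L_total = 10·log₁₀(Σ 10^(L_i/10)).
Σ 10^(L/10) = 10^(79.0/10) + 10^(92.7/10) + 10^(88.6/10) + 10^(77.6/10) = 2.723e+09.
L_total = 10·log₁₀(2.723e+09) = 94.35 dB SPL.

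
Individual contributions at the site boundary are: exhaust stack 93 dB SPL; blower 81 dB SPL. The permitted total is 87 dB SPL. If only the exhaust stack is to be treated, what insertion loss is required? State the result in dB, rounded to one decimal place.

The untreated sources together contribute 10^(81/10) = 1.259e+08, i.e. 81.00 dB SPL.
To meet 87 dB SPL overall, the treated exhaust stack may contribute at most 10^(87/10) − 1.259e+08 = 3.753e+08, i.e. 85.74 dB SPL.
So the exhaust stack must be reduced from 93 to 85.74 dB SPL: IL = 7.26 dB.

7.3 dB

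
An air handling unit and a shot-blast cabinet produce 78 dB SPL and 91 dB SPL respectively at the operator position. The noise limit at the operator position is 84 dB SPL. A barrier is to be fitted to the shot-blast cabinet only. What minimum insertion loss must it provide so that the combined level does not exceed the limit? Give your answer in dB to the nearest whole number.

8 dB

The untreated sources together contribute 10^(78/10) = 6.310e+07, i.e. 78.00 dB SPL.
The limit corresponds to 10^(84/10) = 2.512e+08; subtracting the fixed part leaves 1.881e+08 for the shot-blast cabinet, i.e. 82.74 dB SPL.
So the shot-blast cabinet must be reduced from 91 to 82.74 dB SPL: IL = 8.26 dB.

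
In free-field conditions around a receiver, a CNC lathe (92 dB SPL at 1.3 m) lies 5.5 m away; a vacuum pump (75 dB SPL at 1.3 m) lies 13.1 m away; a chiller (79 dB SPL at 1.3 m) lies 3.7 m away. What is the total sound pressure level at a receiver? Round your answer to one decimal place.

First find each source's level at the receiver (point-source: −20·log₁₀(r/r_ref)), then combine on an intensity basis.
CNC lathe: 92 − 20·log₁₀(5.5/1.3) = 92 − 12.53 = 79.47 dB SPL.
vacuum pump: 75 − 20·log₁₀(13.1/1.3) = 75 − 20.07 = 54.93 dB SPL.
chiller: 79 − 20·log₁₀(3.7/1.3) = 79 − 9.09 = 69.91 dB SPL.
Σ 10^(L/10) = 9.866e+07 → L_total = 10·log₁₀(9.866e+07) = 79.94 dB SPL.

79.9 dB SPL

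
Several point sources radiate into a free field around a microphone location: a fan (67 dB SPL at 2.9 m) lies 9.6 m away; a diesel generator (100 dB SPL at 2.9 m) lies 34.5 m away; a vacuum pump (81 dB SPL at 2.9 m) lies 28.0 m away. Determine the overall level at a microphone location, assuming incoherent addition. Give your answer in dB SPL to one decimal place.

Propagate each source to the receiver with L = L_ref − 20·log₁₀(r/r_ref), then add intensities.
fan: 67 − 20·log₁₀(9.6/2.9) = 67 − 10.40 = 56.60 dB SPL.
diesel generator: 100 − 20·log₁₀(34.5/2.9) = 100 − 21.51 = 78.49 dB SPL.
vacuum pump: 81 − 20·log₁₀(28.0/2.9) = 81 − 19.70 = 61.30 dB SPL.
Σ 10^(L/10) = 7.247e+07 → L_total = 10·log₁₀(7.247e+07) = 78.60 dB SPL.

78.6 dB SPL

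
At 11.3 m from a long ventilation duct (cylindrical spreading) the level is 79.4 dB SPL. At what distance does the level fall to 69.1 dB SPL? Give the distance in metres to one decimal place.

121.1 m

Line-source spreading drops the level by 10·log₁₀(r₂/r₁); inverting, r₂/r₁ = 10^(ΔL/10).
r₂ = 11.3·10^((79.4−69.1)/10) = 11.3·10^(10.3/10) = 121.08 m.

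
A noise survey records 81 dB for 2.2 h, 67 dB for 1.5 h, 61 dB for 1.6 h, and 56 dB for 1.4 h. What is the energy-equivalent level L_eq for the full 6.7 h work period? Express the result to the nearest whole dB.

The energy average is taken in the linear domain: L_eq = 10·log₁₀[(Σ tᵢ·10^(Lᵢ/10))/T], T = 6.7 h.
Σ tᵢ·10^(Lᵢ/10) = 2.2·10^(81/10) + 1.5·10^(67/10) + 1.6·10^(61/10) + 1.4·10^(56/10) = 2.871e+08.
L_eq = 10·log₁₀(2.871e+08/6.7) = 76.32 dB.

76 dB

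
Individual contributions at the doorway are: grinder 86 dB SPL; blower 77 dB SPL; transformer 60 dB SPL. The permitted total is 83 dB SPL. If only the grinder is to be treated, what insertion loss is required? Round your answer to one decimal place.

4.3 dB

The untreated sources together contribute 10^(77/10) + 10^(60/10) = 5.112e+07, i.e. 77.09 dB SPL.
To meet 83 dB SPL overall, the treated grinder may contribute at most 10^(83/10) − 5.112e+07 = 1.484e+08, i.e. 81.71 dB SPL.
So the grinder must be reduced from 86 to 81.71 dB SPL: IL = 4.29 dB.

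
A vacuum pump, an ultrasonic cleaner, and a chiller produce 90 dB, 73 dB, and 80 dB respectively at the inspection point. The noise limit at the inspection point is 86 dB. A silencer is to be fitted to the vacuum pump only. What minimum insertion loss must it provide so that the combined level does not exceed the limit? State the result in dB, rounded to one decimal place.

5.6 dB

Fixed contribution from the other sources: Σ 10^(L/10) = 10^(73/10) + 10^(80/10) = 1.200e+08 (80.79 dB).
To meet 86 dB overall, the treated vacuum pump may contribute at most 10^(86/10) − 1.200e+08 = 2.782e+08, i.e. 84.44 dB.
Required insertion loss = 90 − 84.44 = 5.56 dB.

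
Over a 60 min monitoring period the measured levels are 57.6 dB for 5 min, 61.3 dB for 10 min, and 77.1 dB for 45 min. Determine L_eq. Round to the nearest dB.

76 dB

Weight each interval's intensity by its duration and average over T = 60 min:
Σ tᵢ·10^(Lᵢ/10) = 5·10^(57.6/10) + 10·10^(61.3/10) + 45·10^(77.1/10) = 2.324e+09.
L_eq = 10·log₁₀(2.324e+09/60) = 75.88 dB.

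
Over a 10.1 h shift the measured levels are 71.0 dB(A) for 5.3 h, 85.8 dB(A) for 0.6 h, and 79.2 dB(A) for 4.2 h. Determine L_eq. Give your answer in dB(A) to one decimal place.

The energy average is taken in the linear domain: L_eq = 10·log₁₀[(Σ tᵢ·10^(Lᵢ/10))/T], T = 10.1 h.
Σ tᵢ·10^(Lᵢ/10) = 5.3·10^(71.0/10) + 0.6·10^(85.8/10) + 4.2·10^(79.2/10) = 6.442e+08.
L_eq = 10·log₁₀(6.442e+08/10.1) = 78.05 dB(A).

78.0 dB(A)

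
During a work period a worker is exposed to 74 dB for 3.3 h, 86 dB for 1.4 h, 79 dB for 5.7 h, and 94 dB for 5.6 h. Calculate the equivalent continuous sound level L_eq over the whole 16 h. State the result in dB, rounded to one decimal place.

Weight each interval's intensity by its duration and average over T = 16 h:
Σ tᵢ·10^(Lᵢ/10) = 3.3·10^(74/10) + 1.4·10^(86/10) + 5.7·10^(79/10) + 5.6·10^(94/10) = 1.516e+10.
L_eq = 10·log₁₀(1.516e+10/16) = 89.77 dB.

89.8 dB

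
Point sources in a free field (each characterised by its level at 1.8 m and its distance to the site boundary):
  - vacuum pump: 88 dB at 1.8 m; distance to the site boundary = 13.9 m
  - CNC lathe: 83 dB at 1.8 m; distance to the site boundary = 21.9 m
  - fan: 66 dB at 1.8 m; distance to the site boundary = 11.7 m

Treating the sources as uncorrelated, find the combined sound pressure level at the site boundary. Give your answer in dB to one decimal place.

70.8 dB

First find each source's level at the receiver (point-source: −20·log₁₀(r/r_ref)), then combine on an intensity basis.
vacuum pump: 88 − 20·log₁₀(13.9/1.8) = 88 − 17.75 = 70.25 dB.
CNC lathe: 83 − 20·log₁₀(21.9/1.8) = 83 − 21.70 = 61.30 dB.
fan: 66 − 20·log₁₀(11.7/1.8) = 66 − 16.26 = 49.74 dB.
Σ 10^(L/10) = 1.202e+07 → L_total = 10·log₁₀(1.202e+07) = 70.80 dB.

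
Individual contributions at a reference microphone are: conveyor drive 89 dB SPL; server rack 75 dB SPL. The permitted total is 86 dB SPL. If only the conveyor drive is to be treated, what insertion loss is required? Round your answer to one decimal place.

Fixed contribution from the other source: Σ 10^(L/10) = 10^(75/10) = 3.162e+07 (75.00 dB SPL).
To meet 86 dB SPL overall, the treated conveyor drive may contribute at most 10^(86/10) − 3.162e+07 = 3.665e+08, i.e. 85.64 dB SPL.
Required insertion loss = 89 − 85.64 = 3.36 dB.

3.4 dB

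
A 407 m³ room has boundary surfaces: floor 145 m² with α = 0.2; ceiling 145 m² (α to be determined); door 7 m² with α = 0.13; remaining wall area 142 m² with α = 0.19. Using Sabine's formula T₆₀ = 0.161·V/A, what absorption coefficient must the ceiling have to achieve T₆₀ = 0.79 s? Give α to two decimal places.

A = 0.161·V/T₆₀ = 0.161·407/0.79 = 82.95 m² sabins.
Absorption from the other surfaces = 145·0.2 + 7·0.13 + 142·0.19 = 56.89 m², so the ceiling must supply 26.06 m² over 145 m².
α = 26.06/145 = 0.180.

0.18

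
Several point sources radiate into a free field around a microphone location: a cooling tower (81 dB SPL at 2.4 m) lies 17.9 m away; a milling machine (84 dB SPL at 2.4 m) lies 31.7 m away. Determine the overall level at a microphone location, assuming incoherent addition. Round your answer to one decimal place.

Apply inverse-square spreading to bring every level to the receiver, then sum 10^(L/10).
cooling tower: 81 − 20·log₁₀(17.9/2.4) = 81 − 17.45 = 63.55 dB SPL.
milling machine: 84 − 20·log₁₀(31.7/2.4) = 84 − 22.42 = 61.58 dB SPL.
Σ 10^(L/10) = 3.703e+06 → L_total = 10·log₁₀(3.703e+06) = 65.69 dB SPL.

65.7 dB SPL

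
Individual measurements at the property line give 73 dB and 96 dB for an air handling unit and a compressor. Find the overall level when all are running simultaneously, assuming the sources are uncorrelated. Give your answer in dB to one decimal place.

Incoherent sources combine by intensity addition: L_total = 10·log₁₀(Σ 10^(L_i/10)).
Σ 10^(L/10) = 10^(73/10) + 10^(96/10) = 4.001e+09.
L_total = 10·log₁₀(4.001e+09) = 96.02 dB.

96.0 dB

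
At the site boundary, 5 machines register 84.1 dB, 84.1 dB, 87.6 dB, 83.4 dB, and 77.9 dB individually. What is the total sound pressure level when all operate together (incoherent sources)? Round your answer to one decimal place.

Incoherent sources combine by intensity addition: L_total = 10·log₁₀(Σ 10^(L_i/10)).
Σ 10^(L/10) = 10^(84.1/10) + 10^(84.1/10) + 10^(87.6/10) + 10^(83.4/10) + 10^(77.9/10) = 1.370e+09.
L_total = 10·log₁₀(1.370e+09) = 91.37 dB.

91.4 dB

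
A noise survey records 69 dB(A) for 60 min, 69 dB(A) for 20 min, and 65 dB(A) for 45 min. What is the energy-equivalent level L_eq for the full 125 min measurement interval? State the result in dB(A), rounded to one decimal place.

67.9 dB(A)

The energy average is taken in the linear domain: L_eq = 10·log₁₀[(Σ tᵢ·10^(Lᵢ/10))/T], T = 125 min.
Σ tᵢ·10^(Lᵢ/10) = 60·10^(69/10) + 20·10^(69/10) + 45·10^(65/10) = 7.778e+08.
L_eq = 10·log₁₀(7.778e+08/125) = 67.94 dB(A).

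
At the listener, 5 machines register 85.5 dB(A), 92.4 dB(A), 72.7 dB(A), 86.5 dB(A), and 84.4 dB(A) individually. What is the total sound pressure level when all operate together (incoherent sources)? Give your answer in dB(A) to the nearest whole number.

Incoherent sources combine by intensity addition: L_total = 10·log₁₀(Σ 10^(L_i/10)).
Σ 10^(L/10) = 10^(85.5/10) + 10^(92.4/10) + 10^(72.7/10) + 10^(86.5/10) + 10^(84.4/10) = 2.833e+09.
L_total = 10·log₁₀(2.833e+09) = 94.52 dB(A).

95 dB(A)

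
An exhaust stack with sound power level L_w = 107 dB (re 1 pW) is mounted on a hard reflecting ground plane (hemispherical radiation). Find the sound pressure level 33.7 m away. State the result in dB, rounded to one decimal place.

L_p = L_w − 10·log₁₀(2π·r²) with r = 33.7 m.
2π·r² = 7136 m², 10·log₁₀ of that is 38.534 dB.
L_p = 107 − 38.534 = 68.47 dB.

68.5 dB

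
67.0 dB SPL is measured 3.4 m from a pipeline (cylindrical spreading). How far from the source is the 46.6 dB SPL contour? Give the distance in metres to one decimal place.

372.8 m

The 20.4 dB drop corresponds to a distance ratio of 10^(20.4/10) for a line source.
r₂ = 3.4·10^((67.0−46.6)/10) = 3.4·10^(20.4/10) = 372.80 m.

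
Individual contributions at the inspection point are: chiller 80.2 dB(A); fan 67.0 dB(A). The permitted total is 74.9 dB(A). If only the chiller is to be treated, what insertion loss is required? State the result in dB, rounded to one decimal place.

Fixed contribution from the other source: Σ 10^(L/10) = 10^(67.0/10) = 5.012e+06 (67.00 dB(A)).
The limit corresponds to 10^(74.9/10) = 3.090e+07; subtracting the fixed part leaves 2.589e+07 for the chiller, i.e. 74.13 dB(A).
So the chiller must be reduced from 80.2 to 74.13 dB(A): IL = 6.07 dB.

6.1 dB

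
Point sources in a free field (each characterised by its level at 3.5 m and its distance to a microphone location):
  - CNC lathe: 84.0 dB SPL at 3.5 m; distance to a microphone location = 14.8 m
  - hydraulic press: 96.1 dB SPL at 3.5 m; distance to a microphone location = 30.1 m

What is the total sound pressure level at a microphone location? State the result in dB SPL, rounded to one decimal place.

78.4 dB SPL

Propagate each source to the receiver with L = L_ref − 20·log₁₀(r/r_ref), then add intensities.
CNC lathe: 84.0 − 20·log₁₀(14.8/3.5) = 84.0 − 12.52 = 71.48 dB SPL.
hydraulic press: 96.1 − 20·log₁₀(30.1/3.5) = 96.1 − 18.69 = 77.41 dB SPL.
Σ 10^(L/10) = 6.913e+07 → L_total = 10·log₁₀(6.913e+07) = 78.40 dB SPL.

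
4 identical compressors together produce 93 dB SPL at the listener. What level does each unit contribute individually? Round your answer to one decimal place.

87.0 dB SPL

For N identical incoherent sources L_total = L₁ + 10·log₁₀ N, so L₁ = 93 − 10·log₁₀(4) = 93 − 6.021.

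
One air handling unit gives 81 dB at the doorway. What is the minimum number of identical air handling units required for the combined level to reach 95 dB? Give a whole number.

Need L₁ + 10·log₁₀ N ≥ 95, i.e. log₁₀ N ≥ 1.40.
N ≥ 10^(14.0/10) = 25.119, so N = 26.

26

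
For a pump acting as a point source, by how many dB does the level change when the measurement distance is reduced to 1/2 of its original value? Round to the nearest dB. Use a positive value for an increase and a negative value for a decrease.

+6 dB

A point source loses 6 dB per doubling of distance; generally ΔL = −20·log₁₀(r₂/r₁).
ΔL = −20·log₁₀(0.5) = +6.02 dB.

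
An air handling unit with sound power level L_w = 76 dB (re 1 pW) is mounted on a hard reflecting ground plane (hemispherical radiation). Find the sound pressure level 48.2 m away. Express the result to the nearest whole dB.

The power spreads over a hemisphere of area 2π·r², so L_p = L_w − 10·log₁₀(2π·r²).
2π·r² = 1.46e+04 m², 10·log₁₀ of that is 41.643 dB.
L_p = 76 − 41.643 = 34.36 dB.

34 dB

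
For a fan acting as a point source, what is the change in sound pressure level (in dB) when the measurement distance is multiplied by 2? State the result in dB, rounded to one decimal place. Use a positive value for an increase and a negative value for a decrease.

-6.0 dB

A point source loses 6 dB per doubling of distance; generally ΔL = −20·log₁₀(r₂/r₁).
ΔL = −20·log₁₀(2) = -6.02 dB.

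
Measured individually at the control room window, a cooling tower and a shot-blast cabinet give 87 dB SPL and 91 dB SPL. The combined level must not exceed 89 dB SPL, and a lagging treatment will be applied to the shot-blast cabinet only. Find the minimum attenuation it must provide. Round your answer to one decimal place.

Fixed contribution from the other source: Σ 10^(L/10) = 10^(87/10) = 5.012e+08 (87.00 dB SPL).
To meet 89 dB SPL overall, the treated shot-blast cabinet may contribute at most 10^(89/10) − 5.012e+08 = 2.931e+08, i.e. 84.67 dB SPL.
Required insertion loss = 91 − 84.67 = 6.33 dB.

6.3 dB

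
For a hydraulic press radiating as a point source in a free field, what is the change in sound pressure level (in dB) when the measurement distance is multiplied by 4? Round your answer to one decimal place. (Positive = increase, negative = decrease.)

-12.0 dB

A point source loses 6 dB per doubling of distance; generally ΔL = −20·log₁₀(r₂/r₁).
ΔL = −20·log₁₀(4) = -12.04 dB.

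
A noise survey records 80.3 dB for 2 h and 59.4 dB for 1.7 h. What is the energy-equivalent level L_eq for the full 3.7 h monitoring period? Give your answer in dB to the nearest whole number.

78 dB

The energy average is taken in the linear domain: L_eq = 10·log₁₀[(Σ tᵢ·10^(Lᵢ/10))/T], T = 3.7 h.
Σ tᵢ·10^(Lᵢ/10) = 2·10^(80.3/10) + 1.7·10^(59.4/10) = 2.158e+08.
L_eq = 10·log₁₀(2.158e+08/3.7) = 77.66 dB.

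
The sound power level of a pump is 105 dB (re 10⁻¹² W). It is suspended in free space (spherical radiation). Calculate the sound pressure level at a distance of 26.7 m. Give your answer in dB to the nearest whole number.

L_p = L_w − 10·log₁₀(4π·r²) with r = 26.7 m.
4π·r² = 8958 m², 10·log₁₀ of that is 39.522 dB.
L_p = 105 − 39.522 = 65.48 dB.

65 dB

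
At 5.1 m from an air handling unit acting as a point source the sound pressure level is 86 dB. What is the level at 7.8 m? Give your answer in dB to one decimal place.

82.3 dB

For a point source, L₂ = L₁ − 20·log₁₀(r₂/r₁).
L₂ = 86 − 20·log₁₀(7.8/5.1) = 86 − 3.690 = 82.31 dB.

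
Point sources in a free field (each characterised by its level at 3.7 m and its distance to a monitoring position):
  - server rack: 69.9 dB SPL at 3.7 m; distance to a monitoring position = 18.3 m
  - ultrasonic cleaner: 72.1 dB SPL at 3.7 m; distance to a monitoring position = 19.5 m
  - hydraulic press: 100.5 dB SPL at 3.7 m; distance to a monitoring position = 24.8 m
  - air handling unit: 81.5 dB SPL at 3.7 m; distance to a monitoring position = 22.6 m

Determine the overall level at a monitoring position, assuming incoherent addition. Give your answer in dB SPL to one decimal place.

84.1 dB SPL

Propagate each source to the receiver with L = L_ref − 20·log₁₀(r/r_ref), then add intensities.
server rack: 69.9 − 20·log₁₀(18.3/3.7) = 69.9 − 13.88 = 56.02 dB SPL.
ultrasonic cleaner: 72.1 − 20·log₁₀(19.5/3.7) = 72.1 − 14.44 = 57.66 dB SPL.
hydraulic press: 100.5 − 20·log₁₀(24.8/3.7) = 100.5 − 16.52 = 83.98 dB SPL.
air handling unit: 81.5 − 20·log₁₀(22.6/3.7) = 81.5 − 15.72 = 65.78 dB SPL.
Σ 10^(L/10) = 2.545e+08 → L_total = 10·log₁₀(2.545e+08) = 84.06 dB SPL.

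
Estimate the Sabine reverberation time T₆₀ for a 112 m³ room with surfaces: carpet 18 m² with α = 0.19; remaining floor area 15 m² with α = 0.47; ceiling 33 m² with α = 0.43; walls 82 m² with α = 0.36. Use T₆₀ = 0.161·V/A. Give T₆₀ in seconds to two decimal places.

A = Σ Sᵢαᵢ = 18·0.19 + 15·0.47 + 33·0.43 + 82·0.36 = 54.18 m².
T₆₀ = 0.161 × 112 / 54.18 = 0.333 s.

0.33 s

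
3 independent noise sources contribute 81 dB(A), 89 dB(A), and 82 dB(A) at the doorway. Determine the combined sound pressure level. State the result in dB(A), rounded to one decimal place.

For uncorrelated sources the intensities add, so convert each level to linear form, sum, and take 10·log₁₀ of the total.
Σ 10^(L/10) = 10^(81/10) + 10^(89/10) + 10^(82/10) = 1.079e+09.
L_total = 10·log₁₀(1.079e+09) = 90.33 dB(A).

90.3 dB(A)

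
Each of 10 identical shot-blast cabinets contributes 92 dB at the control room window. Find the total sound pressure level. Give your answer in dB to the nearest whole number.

102 dB

With 10 equal, uncorrelated contributions the intensity is 10× that of one unit, giving a rise of 10·log₁₀ 10.
L_total = 92 + 10·log₁₀(10) = 92 + 10.000 = 102.00 dB.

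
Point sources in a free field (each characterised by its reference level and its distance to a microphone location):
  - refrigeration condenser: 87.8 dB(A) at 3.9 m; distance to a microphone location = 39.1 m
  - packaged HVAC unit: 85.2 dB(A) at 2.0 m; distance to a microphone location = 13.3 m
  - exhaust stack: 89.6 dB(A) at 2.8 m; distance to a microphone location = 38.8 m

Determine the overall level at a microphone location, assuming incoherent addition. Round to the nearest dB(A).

73 dB(A)

Apply inverse-square spreading to bring every level to the receiver, then sum 10^(L/10).
refrigeration condenser: 87.8 − 20·log₁₀(39.1/3.9) = 87.8 − 20.02 = 67.78 dB(A).
packaged HVAC unit: 85.2 − 20·log₁₀(13.3/2.0) = 85.2 − 16.46 = 68.74 dB(A).
exhaust stack: 89.6 − 20·log₁₀(38.8/2.8) = 89.6 − 22.83 = 66.77 dB(A).
Σ 10^(L/10) = 1.823e+07 → L_total = 10·log₁₀(1.823e+07) = 72.61 dB(A).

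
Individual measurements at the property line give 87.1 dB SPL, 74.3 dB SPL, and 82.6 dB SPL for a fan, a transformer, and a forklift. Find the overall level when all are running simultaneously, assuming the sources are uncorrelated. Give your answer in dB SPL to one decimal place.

88.6 dB SPL

For uncorrelated sources the intensities add, so convert each level to linear form, sum, and take 10·log₁₀ of the total.
Σ 10^(L/10) = 10^(87.1/10) + 10^(74.3/10) + 10^(82.6/10) = 7.217e+08.
L_total = 10·log₁₀(7.217e+08) = 88.58 dB SPL.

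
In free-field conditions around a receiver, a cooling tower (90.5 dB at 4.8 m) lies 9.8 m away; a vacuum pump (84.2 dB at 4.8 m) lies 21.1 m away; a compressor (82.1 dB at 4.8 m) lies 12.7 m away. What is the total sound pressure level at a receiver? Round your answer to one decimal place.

84.9 dB

Apply inverse-square spreading to bring every level to the receiver, then sum 10^(L/10).
cooling tower: 90.5 − 20·log₁₀(9.8/4.8) = 90.5 − 6.20 = 84.30 dB.
vacuum pump: 84.2 − 20·log₁₀(21.1/4.8) = 84.2 − 12.86 = 71.34 dB.
compressor: 82.1 − 20·log₁₀(12.7/4.8) = 82.1 − 8.45 = 73.65 dB.
Σ 10^(L/10) = 3.060e+08 → L_total = 10·log₁₀(3.060e+08) = 84.86 dB.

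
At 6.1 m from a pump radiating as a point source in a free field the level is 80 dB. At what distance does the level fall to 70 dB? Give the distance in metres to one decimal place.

19.3 m

For a point source L₁ − L₂ = 20·log₁₀(r₂/r₁), so r₂ = r₁·10^((L₁−L₂)/20).
r₂ = 6.1·10^((80−70)/20) = 6.1·10^(10.0/20) = 19.29 m.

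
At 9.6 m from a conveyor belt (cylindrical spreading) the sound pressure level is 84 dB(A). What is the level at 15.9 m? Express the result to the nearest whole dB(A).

Line-source attenuation: ΔL = 10·log₁₀(r₂/r₁) = 10·log₁₀(15.9/9.6) = 2.191 dB.
L₂ = 84 − 10·log₁₀(15.9/9.6) = 84 − 2.191 = 81.81 dB(A).

82 dB(A)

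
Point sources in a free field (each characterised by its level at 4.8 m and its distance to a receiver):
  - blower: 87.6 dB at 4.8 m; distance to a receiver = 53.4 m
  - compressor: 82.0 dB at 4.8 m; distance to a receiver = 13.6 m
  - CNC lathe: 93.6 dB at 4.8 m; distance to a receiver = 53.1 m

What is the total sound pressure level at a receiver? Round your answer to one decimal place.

76.3 dB

First find each source's level at the receiver (point-source: −20·log₁₀(r/r_ref)), then combine on an intensity basis.
blower: 87.6 − 20·log₁₀(53.4/4.8) = 87.6 − 20.93 = 66.67 dB.
compressor: 82.0 − 20·log₁₀(13.6/4.8) = 82.0 − 9.05 = 72.95 dB.
CNC lathe: 93.6 − 20·log₁₀(53.1/4.8) = 93.6 − 20.88 = 72.72 dB.
Σ 10^(L/10) = 4.311e+07 → L_total = 10·log₁₀(4.311e+07) = 76.35 dB.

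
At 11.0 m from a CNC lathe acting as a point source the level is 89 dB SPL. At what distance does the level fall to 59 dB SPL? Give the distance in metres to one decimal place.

347.9 m

For a point source L₁ − L₂ = 20·log₁₀(r₂/r₁), so r₂ = r₁·10^((L₁−L₂)/20).
r₂ = 11.0·10^((89−59)/20) = 11.0·10^(30.0/20) = 347.85 m.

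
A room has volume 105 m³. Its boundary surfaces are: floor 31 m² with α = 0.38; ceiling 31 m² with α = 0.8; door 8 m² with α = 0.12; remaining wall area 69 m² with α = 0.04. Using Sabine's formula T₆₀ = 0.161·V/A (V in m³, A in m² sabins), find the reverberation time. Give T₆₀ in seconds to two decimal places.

Total absorption A = 31·0.38 + 31·0.8 + 8·0.12 + 69·0.04 = 40.30 m² sabins.
T₆₀ = 0.161·V/A = 0.161·105/40.30 = 0.419 s.

0.42 s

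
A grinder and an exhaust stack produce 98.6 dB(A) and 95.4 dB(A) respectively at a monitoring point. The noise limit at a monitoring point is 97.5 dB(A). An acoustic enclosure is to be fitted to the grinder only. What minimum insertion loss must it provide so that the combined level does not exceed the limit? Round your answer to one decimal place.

The untreated sources together contribute 10^(95.4/10) = 3.467e+09, i.e. 95.40 dB(A).
To meet 97.5 dB(A) overall, the treated grinder may contribute at most 10^(97.5/10) − 3.467e+09 = 2.156e+09, i.e. 93.34 dB(A).
Required insertion loss = 98.6 − 93.34 = 5.26 dB.

5.3 dB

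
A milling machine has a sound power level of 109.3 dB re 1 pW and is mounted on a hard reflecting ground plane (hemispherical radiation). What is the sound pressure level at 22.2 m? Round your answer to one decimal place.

74.4 dB

Free-field hemispherical radiation: L_p = L_w − 10·log₁₀(2π·r²), r = 22.2 m.
2π·r² = 3097 m², 10·log₁₀ of that is 34.909 dB.
L_p = 109.3 − 34.909 = 74.39 dB.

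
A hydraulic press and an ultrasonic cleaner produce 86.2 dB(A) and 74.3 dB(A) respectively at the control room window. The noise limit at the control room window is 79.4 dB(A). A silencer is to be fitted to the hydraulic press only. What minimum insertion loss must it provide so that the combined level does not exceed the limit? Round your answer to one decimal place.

The untreated sources together contribute 10^(74.3/10) = 2.692e+07, i.e. 74.30 dB(A).
To meet 79.4 dB(A) overall, the treated hydraulic press may contribute at most 10^(79.4/10) − 2.692e+07 = 6.018e+07, i.e. 77.79 dB(A).
So the hydraulic press must be reduced from 86.2 to 77.79 dB(A): IL = 8.41 dB.

8.4 dB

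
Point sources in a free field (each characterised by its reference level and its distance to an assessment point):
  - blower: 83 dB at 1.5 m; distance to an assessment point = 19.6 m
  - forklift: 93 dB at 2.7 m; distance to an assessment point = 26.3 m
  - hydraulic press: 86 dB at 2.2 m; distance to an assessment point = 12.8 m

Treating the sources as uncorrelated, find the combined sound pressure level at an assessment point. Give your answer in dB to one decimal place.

First find each source's level at the receiver (point-source: −20·log₁₀(r/r_ref)), then combine on an intensity basis.
blower: 83 − 20·log₁₀(19.6/1.5) = 83 − 22.32 = 60.68 dB.
forklift: 93 − 20·log₁₀(26.3/2.7) = 93 − 19.77 = 73.23 dB.
hydraulic press: 86 − 20·log₁₀(12.8/2.2) = 86 − 15.30 = 70.70 dB.
Σ 10^(L/10) = 3.396e+07 → L_total = 10·log₁₀(3.396e+07) = 75.31 dB.

75.3 dB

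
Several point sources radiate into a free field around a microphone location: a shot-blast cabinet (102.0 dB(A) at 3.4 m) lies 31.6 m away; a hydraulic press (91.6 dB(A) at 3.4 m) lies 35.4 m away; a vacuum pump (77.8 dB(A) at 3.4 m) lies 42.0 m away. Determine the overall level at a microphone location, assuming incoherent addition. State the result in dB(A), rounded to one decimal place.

Propagate each source to the receiver with L = L_ref − 20·log₁₀(r/r_ref), then add intensities.
shot-blast cabinet: 102.0 − 20·log₁₀(31.6/3.4) = 102.0 − 19.36 = 82.64 dB(A).
hydraulic press: 91.6 − 20·log₁₀(35.4/3.4) = 91.6 − 20.35 = 71.25 dB(A).
vacuum pump: 77.8 − 20·log₁₀(42.0/3.4) = 77.8 − 21.84 = 55.96 dB(A).
Σ 10^(L/10) = 1.972e+08 → L_total = 10·log₁₀(1.972e+08) = 82.95 dB(A).

82.9 dB(A)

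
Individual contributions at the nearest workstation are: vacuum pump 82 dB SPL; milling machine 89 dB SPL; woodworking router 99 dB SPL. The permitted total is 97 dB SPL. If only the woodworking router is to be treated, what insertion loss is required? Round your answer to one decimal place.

Everything except the woodworking router sums to 10^(82/10) + 10^(89/10) = 9.528e+08 in linear terms, 89.79 dB SPL.
To meet 97 dB SPL overall, the treated woodworking router may contribute at most 10^(97/10) − 9.528e+08 = 4.059e+09, i.e. 96.08 dB SPL.
Required insertion loss = 99 − 96.08 = 2.92 dB.

2.9 dB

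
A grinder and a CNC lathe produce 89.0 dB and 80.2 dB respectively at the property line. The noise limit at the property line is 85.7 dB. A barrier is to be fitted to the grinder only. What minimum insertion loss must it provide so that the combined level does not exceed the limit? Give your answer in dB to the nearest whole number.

Fixed contribution from the other source: Σ 10^(L/10) = 10^(80.2/10) = 1.047e+08 (80.20 dB).
To meet 85.7 dB overall, the treated grinder may contribute at most 10^(85.7/10) − 1.047e+08 = 2.668e+08, i.e. 84.26 dB.
Required insertion loss = 89.0 − 84.26 = 4.74 dB.

5 dB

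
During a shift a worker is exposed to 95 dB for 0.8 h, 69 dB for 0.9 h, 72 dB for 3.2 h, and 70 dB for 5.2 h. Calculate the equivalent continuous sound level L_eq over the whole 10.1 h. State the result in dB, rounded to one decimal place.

L_eq = 10·log₁₀[(1/T)·Σ tᵢ·10^(Lᵢ/10)] with T = 10.1 h.
Σ tᵢ·10^(Lᵢ/10) = 0.8·10^(95/10) + 0.9·10^(69/10) + 3.2·10^(72/10) + 5.2·10^(70/10) = 2.640e+09.
L_eq = 10·log₁₀(2.640e+09/10.1) = 84.17 dB.

84.2 dB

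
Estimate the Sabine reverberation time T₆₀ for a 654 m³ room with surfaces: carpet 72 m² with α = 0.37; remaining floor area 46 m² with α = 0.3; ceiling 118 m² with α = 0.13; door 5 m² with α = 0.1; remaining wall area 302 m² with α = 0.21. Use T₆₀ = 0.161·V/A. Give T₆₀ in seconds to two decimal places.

Summing Sᵢαᵢ: 72·0.37 + 46·0.3 + 118·0.13 + 5·0.1 + 302·0.21 = 119.70 m².
T₆₀ = 0.161·V/A = 0.161·654/119.70 = 0.880 s.

0.88 s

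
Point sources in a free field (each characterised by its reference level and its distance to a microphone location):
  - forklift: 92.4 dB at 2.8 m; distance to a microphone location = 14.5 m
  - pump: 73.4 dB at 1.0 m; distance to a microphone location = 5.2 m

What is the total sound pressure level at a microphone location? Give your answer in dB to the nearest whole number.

78 dB

Propagate each source to the receiver with L = L_ref − 20·log₁₀(r/r_ref), then add intensities.
forklift: 92.4 − 20·log₁₀(14.5/2.8) = 92.4 − 14.28 = 78.12 dB.
pump: 73.4 − 20·log₁₀(5.2/1.0) = 73.4 − 14.32 = 59.08 dB.
Σ 10^(L/10) = 6.561e+07 → L_total = 10·log₁₀(6.561e+07) = 78.17 dB.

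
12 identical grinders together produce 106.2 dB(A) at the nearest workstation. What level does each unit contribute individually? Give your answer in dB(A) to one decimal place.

95.4 dB(A)

Dividing the total intensity by 12 lowers the level by 10·log₁₀ 12 = 10.792 dB: L₁ = 106.2 − 10.792.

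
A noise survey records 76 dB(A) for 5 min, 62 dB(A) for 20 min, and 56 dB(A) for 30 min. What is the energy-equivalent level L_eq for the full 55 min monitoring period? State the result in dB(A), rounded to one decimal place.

The energy average is taken in the linear domain: L_eq = 10·log₁₀[(Σ tᵢ·10^(Lᵢ/10))/T], T = 55 min.
Σ tᵢ·10^(Lᵢ/10) = 5·10^(76/10) + 20·10^(62/10) + 30·10^(56/10) = 2.427e+08.
L_eq = 10·log₁₀(2.427e+08/55) = 66.45 dB(A).

66.4 dB(A)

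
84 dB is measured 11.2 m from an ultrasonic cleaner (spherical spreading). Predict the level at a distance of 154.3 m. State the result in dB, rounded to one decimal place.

For a point source, L₂ = L₁ − 20·log₁₀(r₂/r₁).
L₂ = 84 − 20·log₁₀(154.3/11.2) = 84 − 22.783 = 61.22 dB.

61.2 dB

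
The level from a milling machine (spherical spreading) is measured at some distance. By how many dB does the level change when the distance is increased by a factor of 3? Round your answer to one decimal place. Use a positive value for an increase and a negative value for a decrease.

-9.5 dB

A point source loses 6 dB per doubling of distance; generally ΔL = −20·log₁₀(r₂/r₁).
ΔL = −20·log₁₀(3) = -9.54 dB.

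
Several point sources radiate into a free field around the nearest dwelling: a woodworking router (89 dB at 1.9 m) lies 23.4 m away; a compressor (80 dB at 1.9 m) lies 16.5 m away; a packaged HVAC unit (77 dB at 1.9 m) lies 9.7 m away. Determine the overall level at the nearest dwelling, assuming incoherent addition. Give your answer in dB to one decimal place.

First find each source's level at the receiver (point-source: −20·log₁₀(r/r_ref)), then combine on an intensity basis.
woodworking router: 89 − 20·log₁₀(23.4/1.9) = 89 − 21.81 = 67.19 dB.
compressor: 80 − 20·log₁₀(16.5/1.9) = 80 − 18.77 = 61.23 dB.
packaged HVAC unit: 77 − 20·log₁₀(9.7/1.9) = 77 − 14.16 = 62.84 dB.
Σ 10^(L/10) = 8.486e+06 → L_total = 10·log₁₀(8.486e+06) = 69.29 dB.

69.3 dB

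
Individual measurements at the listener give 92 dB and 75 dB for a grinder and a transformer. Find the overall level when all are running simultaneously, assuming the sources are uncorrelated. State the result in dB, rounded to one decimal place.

For uncorrelated sources the intensities add, so convert each level to linear form, sum, and take 10·log₁₀ of the total.
Σ 10^(L/10) = 10^(92/10) + 10^(75/10) = 1.617e+09.
L_total = 10·log₁₀(1.617e+09) = 92.09 dB.

92.1 dB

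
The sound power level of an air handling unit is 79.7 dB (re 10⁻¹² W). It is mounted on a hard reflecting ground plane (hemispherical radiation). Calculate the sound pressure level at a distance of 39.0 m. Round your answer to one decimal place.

The power spreads over a hemisphere of area 2π·r², so L_p = L_w − 10·log₁₀(2π·r²).
2π·r² = 9557 m², 10·log₁₀ of that is 39.803 dB.
L_p = 79.7 − 39.803 = 39.90 dB.

39.9 dB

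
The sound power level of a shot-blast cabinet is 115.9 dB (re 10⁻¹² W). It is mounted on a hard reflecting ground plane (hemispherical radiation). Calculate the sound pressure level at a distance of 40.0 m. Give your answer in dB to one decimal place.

Free-field hemispherical radiation: L_p = L_w − 10·log₁₀(2π·r²), r = 40.0 m.
2π·r² = 1.005e+04 m², 10·log₁₀ of that is 40.023 dB.
L_p = 115.9 − 40.023 = 75.88 dB.

75.9 dB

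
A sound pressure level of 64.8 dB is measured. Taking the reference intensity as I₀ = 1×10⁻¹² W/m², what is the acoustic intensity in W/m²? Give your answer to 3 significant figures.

3.02e-06 W/m²

I/I₀ = 10^(64.8/10) = 3.02e+06, so I = 3.02e+06 × 10⁻¹² W/m².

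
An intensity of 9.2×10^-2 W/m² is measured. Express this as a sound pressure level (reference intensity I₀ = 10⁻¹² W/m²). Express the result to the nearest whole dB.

110 dB

Dividing by I₀ shifts the exponent by 12: I/I₀ = 9.2×10^10.
L = 10·(0.9638 + 10) = 109.64 dB.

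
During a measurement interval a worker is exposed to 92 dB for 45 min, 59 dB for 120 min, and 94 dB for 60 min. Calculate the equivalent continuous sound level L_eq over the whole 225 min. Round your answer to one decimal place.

The energy average is taken in the linear domain: L_eq = 10·log₁₀[(Σ tᵢ·10^(Lᵢ/10))/T], T = 225 min.
Σ tᵢ·10^(Lᵢ/10) = 45·10^(92/10) + 120·10^(59/10) + 60·10^(94/10) = 2.221e+11.
L_eq = 10·log₁₀(2.221e+11/225) = 89.94 dB.

89.9 dB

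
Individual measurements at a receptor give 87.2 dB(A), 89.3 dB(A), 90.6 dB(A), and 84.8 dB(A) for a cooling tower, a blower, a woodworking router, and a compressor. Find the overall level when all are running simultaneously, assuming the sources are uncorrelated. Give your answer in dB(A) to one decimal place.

For uncorrelated sources the intensities add, so convert each level to linear form, sum, and take 10·log₁₀ of the total.
Σ 10^(L/10) = 10^(87.2/10) + 10^(89.3/10) + 10^(90.6/10) + 10^(84.8/10) = 2.826e+09.
L_total = 10·log₁₀(2.826e+09) = 94.51 dB(A).

94.5 dB(A)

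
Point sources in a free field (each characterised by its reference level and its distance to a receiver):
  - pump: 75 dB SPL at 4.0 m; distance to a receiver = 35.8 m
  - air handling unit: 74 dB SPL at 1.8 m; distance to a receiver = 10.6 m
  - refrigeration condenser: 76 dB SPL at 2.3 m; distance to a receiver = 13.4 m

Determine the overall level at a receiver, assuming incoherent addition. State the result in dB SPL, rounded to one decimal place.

Propagate each source to the receiver with L = L_ref − 20·log₁₀(r/r_ref), then add intensities.
pump: 75 − 20·log₁₀(35.8/4.0) = 75 − 19.04 = 55.96 dB SPL.
air handling unit: 74 − 20·log₁₀(10.6/1.8) = 74 − 15.40 = 58.60 dB SPL.
refrigeration condenser: 76 − 20·log₁₀(13.4/2.3) = 76 − 15.31 = 60.69 dB SPL.
Σ 10^(L/10) = 2.292e+06 → L_total = 10·log₁₀(2.292e+06) = 63.60 dB SPL.

63.6 dB SPL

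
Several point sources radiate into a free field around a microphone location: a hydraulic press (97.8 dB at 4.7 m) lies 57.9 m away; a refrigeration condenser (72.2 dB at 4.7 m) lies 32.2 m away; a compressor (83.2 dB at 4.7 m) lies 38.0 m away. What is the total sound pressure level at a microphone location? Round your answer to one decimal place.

First find each source's level at the receiver (point-source: −20·log₁₀(r/r_ref)), then combine on an intensity basis.
hydraulic press: 97.8 − 20·log₁₀(57.9/4.7) = 97.8 − 21.81 = 75.99 dB.
refrigeration condenser: 72.2 − 20·log₁₀(32.2/4.7) = 72.2 − 16.72 = 55.48 dB.
compressor: 83.2 − 20·log₁₀(38.0/4.7) = 83.2 − 18.15 = 65.05 dB.
Σ 10^(L/10) = 4.325e+07 → L_total = 10·log₁₀(4.325e+07) = 76.36 dB.

76.4 dB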